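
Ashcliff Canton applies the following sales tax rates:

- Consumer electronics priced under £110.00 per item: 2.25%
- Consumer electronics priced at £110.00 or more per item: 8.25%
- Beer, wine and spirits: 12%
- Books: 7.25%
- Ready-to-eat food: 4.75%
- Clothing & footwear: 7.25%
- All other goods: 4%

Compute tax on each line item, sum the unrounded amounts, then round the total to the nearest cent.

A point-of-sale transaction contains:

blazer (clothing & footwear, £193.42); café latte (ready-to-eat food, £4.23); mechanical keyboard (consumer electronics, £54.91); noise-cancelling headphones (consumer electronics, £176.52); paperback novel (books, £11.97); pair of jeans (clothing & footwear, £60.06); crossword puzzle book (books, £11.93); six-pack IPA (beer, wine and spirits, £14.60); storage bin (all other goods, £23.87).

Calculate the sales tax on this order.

Blazer £193.42: clothing & footwear → 7.25% → £14.02295
Café latte £4.23: ready-to-eat food → 4.75% → £0.200925
Mechanical keyboard £54.91: consumer electronics, under £110.00 → 2.25% → £1.235475
Noise-cancelling headphones £176.52: consumer electronics, £110.00 or more → 8.25% → £14.5629
Paperback novel £11.97: books → 7.25% → £0.867825
Pair of jeans £60.06: clothing & footwear → 7.25% → £4.35435
Crossword puzzle book £11.93: books → 7.25% → £0.864925
Six-pack IPA £14.60: beer, wine and spirits → 12% → £1.752
Storage bin £23.87: all other goods → 4% → £0.9548
Unrounded tax sum = £38.81615 → £38.82

£38.82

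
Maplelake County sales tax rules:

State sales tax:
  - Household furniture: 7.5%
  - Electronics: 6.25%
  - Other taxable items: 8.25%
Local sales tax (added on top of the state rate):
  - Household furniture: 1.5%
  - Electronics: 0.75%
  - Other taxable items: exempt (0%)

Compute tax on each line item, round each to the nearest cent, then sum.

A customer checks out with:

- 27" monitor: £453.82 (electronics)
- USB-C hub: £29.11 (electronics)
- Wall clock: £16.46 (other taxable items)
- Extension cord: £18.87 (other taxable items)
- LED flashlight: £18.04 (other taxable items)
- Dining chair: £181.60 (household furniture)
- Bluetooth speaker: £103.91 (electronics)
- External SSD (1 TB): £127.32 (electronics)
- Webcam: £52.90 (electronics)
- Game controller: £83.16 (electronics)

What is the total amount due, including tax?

27" monitor £453.82: electronics → 6.25% + 0.75% local = 7% → £31.77
USB-C hub £29.11: electronics → 6.25% + 0.75% local = 7% → £2.04
Wall clock £16.46: other taxable items → 8.25% + 0% local = 8.25% → £1.36
Extension cord £18.87: other taxable items → 8.25% + 0% local = 8.25% → £1.56
LED flashlight £18.04: other taxable items → 8.25% + 0% local = 8.25% → £1.49
Dining chair £181.60: household furniture → 7.5% + 1.5% local = 9% → £16.34
Bluetooth speaker £103.91: electronics → 6.25% + 0.75% local = 7% → £7.27
External SSD (1 TB) £127.32: electronics → 6.25% + 0.75% local = 7% → £8.91
Webcam £52.90: electronics → 6.25% + 0.75% local = 7% → £3.70
Game controller £83.16: electronics → 6.25% + 0.75% local = 7% → £5.82
Subtotal = £1085.19; tax = £80.26; total due = £1165.45

£1165.45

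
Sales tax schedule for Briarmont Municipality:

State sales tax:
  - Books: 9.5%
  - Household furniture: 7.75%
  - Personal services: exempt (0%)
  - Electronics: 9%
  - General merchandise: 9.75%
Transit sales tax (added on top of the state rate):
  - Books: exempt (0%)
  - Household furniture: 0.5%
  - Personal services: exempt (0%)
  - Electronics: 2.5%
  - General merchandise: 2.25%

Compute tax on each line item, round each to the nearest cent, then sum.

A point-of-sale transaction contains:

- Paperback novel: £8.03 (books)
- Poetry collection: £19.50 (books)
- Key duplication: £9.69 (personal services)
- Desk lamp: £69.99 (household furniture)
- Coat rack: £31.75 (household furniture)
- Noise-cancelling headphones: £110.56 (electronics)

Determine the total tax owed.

£23.71

Paperback novel £8.03: books → 9.5% + 0% transit = 9.5% → £0.76
Poetry collection £19.50: books → 9.5% + 0% transit = 9.5% → £1.85
Key duplication £9.69: personal services → 0% + 0% transit = 0% → £0.00
Desk lamp £69.99: household furniture → 7.75% + 0.5% transit = 8.25% → £5.77
Coat rack £31.75: household furniture → 7.75% + 0.5% transit = 8.25% → £2.62
Noise-cancelling headphones £110.56: electronics → 9% + 2.5% transit = 11.5% → £12.71
Total tax = £0.76 + £1.85 + £5.77 + £2.62 + £12.71 = £23.71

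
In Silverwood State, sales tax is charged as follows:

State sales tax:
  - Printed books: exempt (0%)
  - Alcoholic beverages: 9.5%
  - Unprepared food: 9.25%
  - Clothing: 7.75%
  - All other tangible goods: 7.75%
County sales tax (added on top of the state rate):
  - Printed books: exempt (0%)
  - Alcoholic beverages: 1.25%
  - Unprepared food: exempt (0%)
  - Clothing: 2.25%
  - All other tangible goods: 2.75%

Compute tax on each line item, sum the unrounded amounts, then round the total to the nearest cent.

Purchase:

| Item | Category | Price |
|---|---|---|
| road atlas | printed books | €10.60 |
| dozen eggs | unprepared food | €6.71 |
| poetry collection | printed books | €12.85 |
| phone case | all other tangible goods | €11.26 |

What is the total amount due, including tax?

€43.22

Road atlas €10.60: printed books → 0% + 0% county = 0% → €0.00
Dozen eggs €6.71: unprepared food → 9.25% + 0% county = 9.25% → €0.620675
Poetry collection €12.85: printed books → 0% + 0% county = 0% → €0.00
Phone case €11.26: all other tangible goods → 7.75% + 2.75% county = 10.5% → €1.1823
Subtotal = €41.42; unrounded tax = €1.802975 → €1.80; total due = €43.22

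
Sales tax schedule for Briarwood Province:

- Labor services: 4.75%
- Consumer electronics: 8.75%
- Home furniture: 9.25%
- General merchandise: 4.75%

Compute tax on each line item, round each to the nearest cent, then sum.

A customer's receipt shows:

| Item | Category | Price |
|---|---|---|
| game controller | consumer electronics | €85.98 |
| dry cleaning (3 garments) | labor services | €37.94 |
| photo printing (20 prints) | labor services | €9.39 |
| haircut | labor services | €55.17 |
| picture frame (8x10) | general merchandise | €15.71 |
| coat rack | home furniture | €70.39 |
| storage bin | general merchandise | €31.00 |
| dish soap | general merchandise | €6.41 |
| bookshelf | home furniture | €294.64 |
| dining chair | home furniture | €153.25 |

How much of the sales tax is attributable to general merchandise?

€2.52

Picture frame (8x10) €15.71: general merchandise → 4.75% → €0.75
Storage bin €31.00: general merchandise → 4.75% → €1.47
Dish soap €6.41: general merchandise → 4.75% → €0.30
Tax on general merchandise = €0.75 + €1.47 + €0.30 = €2.52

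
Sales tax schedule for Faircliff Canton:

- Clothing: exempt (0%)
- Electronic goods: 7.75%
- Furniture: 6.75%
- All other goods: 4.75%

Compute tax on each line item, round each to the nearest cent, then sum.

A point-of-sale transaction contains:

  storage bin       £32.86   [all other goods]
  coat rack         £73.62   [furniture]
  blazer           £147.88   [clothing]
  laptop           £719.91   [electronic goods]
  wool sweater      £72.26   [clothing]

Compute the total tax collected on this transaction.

Storage bin £32.86: all other goods → 4.75% → £1.56
Coat rack £73.62: furniture → 6.75% → £4.97
Blazer £147.88: clothing → 0% → £0.00
Laptop £719.91: electronic goods → 7.75% → £55.79
Wool sweater £72.26: clothing → 0% → £0.00
Total tax = £1.56 + £4.97 + £55.79 = £62.32

£62.32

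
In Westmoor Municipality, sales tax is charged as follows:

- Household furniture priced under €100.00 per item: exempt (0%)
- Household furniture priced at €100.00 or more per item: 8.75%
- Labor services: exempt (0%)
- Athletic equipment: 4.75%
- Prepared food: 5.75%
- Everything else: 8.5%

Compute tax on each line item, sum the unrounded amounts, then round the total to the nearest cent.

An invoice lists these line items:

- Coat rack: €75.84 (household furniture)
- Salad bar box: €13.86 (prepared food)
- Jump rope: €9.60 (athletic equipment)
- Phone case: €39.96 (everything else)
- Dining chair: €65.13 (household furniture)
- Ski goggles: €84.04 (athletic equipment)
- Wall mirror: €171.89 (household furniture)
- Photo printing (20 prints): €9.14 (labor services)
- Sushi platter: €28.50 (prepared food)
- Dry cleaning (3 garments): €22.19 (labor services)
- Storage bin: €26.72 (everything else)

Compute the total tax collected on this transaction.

Coat rack €75.84: household furniture, under €100.00 → 0% → €0.00
Salad bar box €13.86: prepared food → 5.75% → €0.79695
Jump rope €9.60: athletic equipment → 4.75% → €0.456
Phone case €39.96: everything else → 8.5% → €3.3966
Dining chair €65.13: household furniture, under €100.00 → 0% → €0.00
Ski goggles €84.04: athletic equipment → 4.75% → €3.9919
Wall mirror €171.89: household furniture, €100.00 or more → 8.75% → €15.040375
Photo printing (20 prints) €9.14: labor services → 0% → €0.00
Sushi platter €28.50: prepared food → 5.75% → €1.63875
Dry cleaning (3 garments) €22.19: labor services → 0% → €0.00
Storage bin €26.72: everything else → 8.5% → €2.2712
Unrounded tax sum = €27.591775 → €27.59

€27.59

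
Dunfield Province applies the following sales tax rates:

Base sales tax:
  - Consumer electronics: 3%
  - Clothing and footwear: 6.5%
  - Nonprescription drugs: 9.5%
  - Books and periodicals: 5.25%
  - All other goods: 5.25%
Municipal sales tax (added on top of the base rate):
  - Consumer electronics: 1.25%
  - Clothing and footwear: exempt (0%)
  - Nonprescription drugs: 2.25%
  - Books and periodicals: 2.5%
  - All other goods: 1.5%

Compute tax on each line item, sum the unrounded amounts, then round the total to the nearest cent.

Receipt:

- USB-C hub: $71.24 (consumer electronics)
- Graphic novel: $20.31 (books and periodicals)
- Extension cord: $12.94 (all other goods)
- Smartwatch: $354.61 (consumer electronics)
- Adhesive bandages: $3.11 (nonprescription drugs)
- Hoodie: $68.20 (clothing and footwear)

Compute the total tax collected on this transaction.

USB-C hub $71.24: consumer electronics → 3% + 1.25% municipal = 4.25% → $3.0277
Graphic novel $20.31: books and periodicals → 5.25% + 2.5% municipal = 7.75% → $1.574025
Extension cord $12.94: all other goods → 5.25% + 1.5% municipal = 6.75% → $0.87345
Smartwatch $354.61: consumer electronics → 3% + 1.25% municipal = 4.25% → $15.070925
Adhesive bandages $3.11: nonprescription drugs → 9.5% + 2.25% municipal = 11.75% → $0.365425
Hoodie $68.20: clothing and footwear → 6.5% + 0% municipal = 6.5% → $4.433
Unrounded tax sum = $25.344525 → $25.34

$25.34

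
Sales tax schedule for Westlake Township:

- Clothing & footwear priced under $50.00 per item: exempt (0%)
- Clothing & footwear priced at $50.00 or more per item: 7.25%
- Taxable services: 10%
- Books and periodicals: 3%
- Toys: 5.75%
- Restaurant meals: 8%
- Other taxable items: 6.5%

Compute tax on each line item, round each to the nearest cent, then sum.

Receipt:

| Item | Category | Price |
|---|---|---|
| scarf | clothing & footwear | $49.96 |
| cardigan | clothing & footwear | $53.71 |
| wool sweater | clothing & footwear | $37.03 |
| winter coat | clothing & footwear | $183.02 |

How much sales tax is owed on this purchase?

Scarf $49.96: clothing & footwear, under $50.00 → 0% → $0.00
Cardigan $53.71: clothing & footwear, $50.00 or more → 7.25% → $3.89
Wool sweater $37.03: clothing & footwear, under $50.00 → 0% → $0.00
Winter coat $183.02: clothing & footwear, $50.00 or more → 7.25% → $13.27
Total tax = $3.89 + $13.27 = $17.16

$17.16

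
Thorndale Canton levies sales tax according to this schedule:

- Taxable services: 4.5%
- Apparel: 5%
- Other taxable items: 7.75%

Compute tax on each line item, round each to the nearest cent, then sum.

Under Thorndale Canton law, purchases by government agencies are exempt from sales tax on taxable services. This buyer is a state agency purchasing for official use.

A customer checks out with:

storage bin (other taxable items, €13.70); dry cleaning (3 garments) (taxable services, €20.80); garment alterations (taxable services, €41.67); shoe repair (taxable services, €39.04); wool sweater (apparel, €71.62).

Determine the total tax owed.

€4.64

Storage bin €13.70: other taxable items → 7.75% → €1.06
Dry cleaning (3 garments) €20.80: taxable services, buyer-exempt → 0% → €0.00
Garment alterations €41.67: taxable services, buyer-exempt → 0% → €0.00
Shoe repair €39.04: taxable services, buyer-exempt → 0% → €0.00
Wool sweater €71.62: apparel → 5% → €3.58
Total tax = €1.06 + €3.58 = €4.64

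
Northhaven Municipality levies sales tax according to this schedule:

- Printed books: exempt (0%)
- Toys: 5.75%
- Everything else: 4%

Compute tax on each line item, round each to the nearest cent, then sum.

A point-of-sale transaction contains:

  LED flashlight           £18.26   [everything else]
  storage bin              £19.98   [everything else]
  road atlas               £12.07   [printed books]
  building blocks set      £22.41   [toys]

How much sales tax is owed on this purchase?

LED flashlight £18.26: everything else → 4% → £0.73
Storage bin £19.98: everything else → 4% → £0.80
Road atlas £12.07: printed books → 0% → £0.00
Building blocks set £22.41: toys → 5.75% → £1.29
Total tax = £0.73 + £0.80 + £1.29 = £2.82

£2.82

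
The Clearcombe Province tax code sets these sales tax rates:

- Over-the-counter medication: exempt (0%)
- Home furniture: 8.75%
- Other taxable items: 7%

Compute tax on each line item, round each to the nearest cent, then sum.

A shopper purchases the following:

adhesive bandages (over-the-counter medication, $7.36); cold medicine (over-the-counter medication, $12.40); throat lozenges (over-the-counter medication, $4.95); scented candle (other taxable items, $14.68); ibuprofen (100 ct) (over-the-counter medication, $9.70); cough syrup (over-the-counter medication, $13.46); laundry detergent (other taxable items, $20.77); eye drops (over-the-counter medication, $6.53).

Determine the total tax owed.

Adhesive bandages $7.36: over-the-counter medication → 0% → $0.00
Cold medicine $12.40: over-the-counter medication → 0% → $0.00
Throat lozenges $4.95: over-the-counter medication → 0% → $0.00
Scented candle $14.68: other taxable items → 7% → $1.03
Ibuprofen (100 ct) $9.70: over-the-counter medication → 0% → $0.00
Cough syrup $13.46: over-the-counter medication → 0% → $0.00
Laundry detergent $20.77: other taxable items → 7% → $1.45
Eye drops $6.53: over-the-counter medication → 0% → $0.00
Total tax = $1.03 + $1.45 = $2.48

$2.48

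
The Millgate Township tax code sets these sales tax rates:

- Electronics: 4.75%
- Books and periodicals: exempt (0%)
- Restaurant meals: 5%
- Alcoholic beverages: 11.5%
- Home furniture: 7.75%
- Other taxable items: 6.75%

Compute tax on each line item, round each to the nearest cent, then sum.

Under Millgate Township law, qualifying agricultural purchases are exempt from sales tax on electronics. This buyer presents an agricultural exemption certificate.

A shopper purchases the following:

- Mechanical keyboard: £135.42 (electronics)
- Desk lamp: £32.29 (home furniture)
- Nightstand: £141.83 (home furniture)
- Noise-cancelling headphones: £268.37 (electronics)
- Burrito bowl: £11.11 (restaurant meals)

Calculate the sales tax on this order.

Mechanical keyboard £135.42: electronics, buyer-exempt → 0% → £0.00
Desk lamp £32.29: home furniture → 7.75% → £2.50
Nightstand £141.83: home furniture → 7.75% → £10.99
Noise-cancelling headphones £268.37: electronics, buyer-exempt → 0% → £0.00
Burrito bowl £11.11: restaurant meals → 5% → £0.56
Total tax = £2.50 + £10.99 + £0.56 = £14.05

£14.05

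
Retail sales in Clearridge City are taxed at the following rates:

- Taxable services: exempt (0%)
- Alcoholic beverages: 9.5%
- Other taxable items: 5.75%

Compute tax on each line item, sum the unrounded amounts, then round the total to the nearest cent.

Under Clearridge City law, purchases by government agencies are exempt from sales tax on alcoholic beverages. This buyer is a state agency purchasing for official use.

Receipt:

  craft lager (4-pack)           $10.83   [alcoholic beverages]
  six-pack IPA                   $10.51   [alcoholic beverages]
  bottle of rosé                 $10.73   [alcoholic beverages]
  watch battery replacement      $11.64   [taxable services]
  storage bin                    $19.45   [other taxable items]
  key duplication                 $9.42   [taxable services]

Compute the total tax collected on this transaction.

Craft lager (4-pack) $10.83: alcoholic beverages, buyer-exempt → 0% → $0.00
Six-pack IPA $10.51: alcoholic beverages, buyer-exempt → 0% → $0.00
Bottle of rosé $10.73: alcoholic beverages, buyer-exempt → 0% → $0.00
Watch battery replacement $11.64: taxable services → 0% → $0.00
Storage bin $19.45: other taxable items → 5.75% → $1.118375
Key duplication $9.42: taxable services → 0% → $0.00
Unrounded tax sum = $1.118375 → $1.12

$1.12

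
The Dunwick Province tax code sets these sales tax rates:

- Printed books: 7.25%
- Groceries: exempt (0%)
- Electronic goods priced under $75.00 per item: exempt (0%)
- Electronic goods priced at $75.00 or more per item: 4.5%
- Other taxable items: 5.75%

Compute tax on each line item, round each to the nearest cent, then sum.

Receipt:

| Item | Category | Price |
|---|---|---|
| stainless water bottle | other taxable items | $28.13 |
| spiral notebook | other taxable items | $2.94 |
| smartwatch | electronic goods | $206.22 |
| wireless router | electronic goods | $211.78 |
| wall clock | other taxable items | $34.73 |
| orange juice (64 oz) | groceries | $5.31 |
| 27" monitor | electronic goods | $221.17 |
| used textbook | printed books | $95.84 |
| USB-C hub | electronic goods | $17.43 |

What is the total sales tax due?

$39.50

Stainless water bottle $28.13: other taxable items → 5.75% → $1.62
Spiral notebook $2.94: other taxable items → 5.75% → $0.17
Smartwatch $206.22: electronic goods, $75.00 or more → 4.5% → $9.28
Wireless router $211.78: electronic goods, $75.00 or more → 4.5% → $9.53
Wall clock $34.73: other taxable items → 5.75% → $2.00
Orange juice (64 oz) $5.31: groceries → 0% → $0.00
27" monitor $221.17: electronic goods, $75.00 or more → 4.5% → $9.95
Used textbook $95.84: printed books → 7.25% → $6.95
USB-C hub $17.43: electronic goods, under $75.00 → 0% → $0.00
Total tax = $1.62 + $0.17 + $9.28 + $9.53 + $2.00 + $9.95 + $6.95 = $39.50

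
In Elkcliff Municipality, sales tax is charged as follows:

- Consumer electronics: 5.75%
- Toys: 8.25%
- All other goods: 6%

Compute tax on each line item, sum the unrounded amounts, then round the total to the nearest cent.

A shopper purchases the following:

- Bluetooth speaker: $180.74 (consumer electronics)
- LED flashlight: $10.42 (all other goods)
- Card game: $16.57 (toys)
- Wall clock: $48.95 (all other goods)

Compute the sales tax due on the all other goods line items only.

$3.56

LED flashlight $10.42: all other goods → 6% → $0.6252
Wall clock $48.95: all other goods → 6% → $2.937
Tax on all other goods: unrounded sum = $3.5622 → $3.56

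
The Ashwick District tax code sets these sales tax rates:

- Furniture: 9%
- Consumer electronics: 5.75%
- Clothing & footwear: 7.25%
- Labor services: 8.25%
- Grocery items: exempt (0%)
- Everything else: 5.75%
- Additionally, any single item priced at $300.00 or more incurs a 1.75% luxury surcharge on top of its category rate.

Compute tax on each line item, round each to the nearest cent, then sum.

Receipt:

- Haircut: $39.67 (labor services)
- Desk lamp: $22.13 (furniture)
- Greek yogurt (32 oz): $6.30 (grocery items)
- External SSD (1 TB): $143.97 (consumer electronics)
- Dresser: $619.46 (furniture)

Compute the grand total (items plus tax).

$911.66

Haircut $39.67: labor services → 8.25% → $3.27
Desk lamp $22.13: furniture → 9% → $1.99
Greek yogurt (32 oz) $6.30: grocery items → 0% → $0.00
External SSD (1 TB) $143.97: consumer electronics → 5.75% → $8.28
Dresser $619.46: furniture → 9% + 1.75% surcharge = 10.75% → $66.59
Subtotal = $831.53; tax = $80.13; total due = $911.66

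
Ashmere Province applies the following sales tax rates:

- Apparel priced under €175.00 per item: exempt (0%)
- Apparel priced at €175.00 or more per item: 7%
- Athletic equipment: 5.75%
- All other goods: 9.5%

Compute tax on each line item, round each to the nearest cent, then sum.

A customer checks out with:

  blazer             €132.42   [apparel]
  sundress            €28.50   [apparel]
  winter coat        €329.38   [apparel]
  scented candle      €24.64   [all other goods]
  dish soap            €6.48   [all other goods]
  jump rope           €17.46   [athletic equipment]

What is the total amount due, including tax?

Blazer €132.42: apparel, under €175.00 → 0% → €0.00
Sundress €28.50: apparel, under €175.00 → 0% → €0.00
Winter coat €329.38: apparel, €175.00 or more → 7% → €23.06
Scented candle €24.64: all other goods → 9.5% → €2.34
Dish soap €6.48: all other goods → 9.5% → €0.62
Jump rope €17.46: athletic equipment → 5.75% → €1.00
Subtotal = €538.88; tax = €27.02; total due = €565.90

€565.90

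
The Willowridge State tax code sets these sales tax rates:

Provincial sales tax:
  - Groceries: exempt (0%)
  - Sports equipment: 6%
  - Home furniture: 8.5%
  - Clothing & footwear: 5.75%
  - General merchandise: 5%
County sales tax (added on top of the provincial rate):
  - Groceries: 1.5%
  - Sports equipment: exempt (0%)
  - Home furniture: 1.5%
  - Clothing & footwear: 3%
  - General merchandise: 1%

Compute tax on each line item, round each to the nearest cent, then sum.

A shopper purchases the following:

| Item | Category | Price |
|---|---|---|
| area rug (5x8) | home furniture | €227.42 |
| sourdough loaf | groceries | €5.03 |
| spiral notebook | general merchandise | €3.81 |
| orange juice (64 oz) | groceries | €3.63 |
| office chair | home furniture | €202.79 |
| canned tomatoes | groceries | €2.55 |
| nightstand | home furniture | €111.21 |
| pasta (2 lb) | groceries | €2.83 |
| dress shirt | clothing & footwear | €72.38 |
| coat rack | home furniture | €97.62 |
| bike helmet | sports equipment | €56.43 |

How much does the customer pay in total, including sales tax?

€859.76

Area rug (5x8) €227.42: home furniture → 8.5% + 1.5% county = 10% → €22.74
Sourdough loaf €5.03: groceries → 0% + 1.5% county = 1.5% → €0.08
Spiral notebook €3.81: general merchandise → 5% + 1% county = 6% → €0.23
Orange juice (64 oz) €3.63: groceries → 0% + 1.5% county = 1.5% → €0.05
Office chair €202.79: home furniture → 8.5% + 1.5% county = 10% → €20.28
Canned tomatoes €2.55: groceries → 0% + 1.5% county = 1.5% → €0.04
Nightstand €111.21: home furniture → 8.5% + 1.5% county = 10% → €11.12
Pasta (2 lb) €2.83: groceries → 0% + 1.5% county = 1.5% → €0.04
Dress shirt €72.38: clothing & footwear → 5.75% + 3% county = 8.75% → €6.33
Coat rack €97.62: home furniture → 8.5% + 1.5% county = 10% → €9.76
Bike helmet €56.43: sports equipment → 6% + 0% county = 6% → €3.39
Subtotal = €785.70; tax = €74.06; total due = €859.76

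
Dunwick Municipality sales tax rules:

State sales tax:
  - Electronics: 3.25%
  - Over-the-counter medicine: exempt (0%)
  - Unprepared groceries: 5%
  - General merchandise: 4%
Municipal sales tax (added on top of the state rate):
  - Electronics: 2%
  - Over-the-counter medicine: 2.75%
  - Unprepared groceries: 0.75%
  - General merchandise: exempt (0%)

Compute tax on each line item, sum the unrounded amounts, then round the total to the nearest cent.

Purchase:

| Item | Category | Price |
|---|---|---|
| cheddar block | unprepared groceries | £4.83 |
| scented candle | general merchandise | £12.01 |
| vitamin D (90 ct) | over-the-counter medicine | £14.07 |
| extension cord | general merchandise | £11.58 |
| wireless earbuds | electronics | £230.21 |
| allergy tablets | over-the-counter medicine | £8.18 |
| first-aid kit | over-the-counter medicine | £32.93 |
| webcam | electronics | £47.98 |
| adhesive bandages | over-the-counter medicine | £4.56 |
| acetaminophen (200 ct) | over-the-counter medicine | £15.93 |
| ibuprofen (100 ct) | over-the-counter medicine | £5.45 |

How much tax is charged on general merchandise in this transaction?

£0.94

Scented candle £12.01: general merchandise → 4% + 0% municipal = 4% → £0.4804
Extension cord £11.58: general merchandise → 4% + 0% municipal = 4% → £0.4632
Tax on general merchandise: unrounded sum = £0.9436 → £0.94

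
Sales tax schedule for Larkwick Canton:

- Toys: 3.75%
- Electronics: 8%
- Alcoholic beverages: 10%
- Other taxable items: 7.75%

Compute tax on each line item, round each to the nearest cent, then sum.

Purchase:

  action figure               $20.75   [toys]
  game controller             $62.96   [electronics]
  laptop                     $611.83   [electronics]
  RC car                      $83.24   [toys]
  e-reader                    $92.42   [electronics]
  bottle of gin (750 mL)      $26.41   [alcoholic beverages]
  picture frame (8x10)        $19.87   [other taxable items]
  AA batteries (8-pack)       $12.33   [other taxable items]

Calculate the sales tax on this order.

$70.42

Action figure $20.75: toys → 3.75% → $0.78
Game controller $62.96: electronics → 8% → $5.04
Laptop $611.83: electronics → 8% → $48.95
RC car $83.24: toys → 3.75% → $3.12
E-reader $92.42: electronics → 8% → $7.39
Bottle of gin (750 mL) $26.41: alcoholic beverages → 10% → $2.64
Picture frame (8x10) $19.87: other taxable items → 7.75% → $1.54
AA batteries (8-pack) $12.33: other taxable items → 7.75% → $0.96
Total tax = $0.78 + $5.04 + $48.95 + $3.12 + $7.39 + $2.64 + $1.54 + $0.96 = $70.42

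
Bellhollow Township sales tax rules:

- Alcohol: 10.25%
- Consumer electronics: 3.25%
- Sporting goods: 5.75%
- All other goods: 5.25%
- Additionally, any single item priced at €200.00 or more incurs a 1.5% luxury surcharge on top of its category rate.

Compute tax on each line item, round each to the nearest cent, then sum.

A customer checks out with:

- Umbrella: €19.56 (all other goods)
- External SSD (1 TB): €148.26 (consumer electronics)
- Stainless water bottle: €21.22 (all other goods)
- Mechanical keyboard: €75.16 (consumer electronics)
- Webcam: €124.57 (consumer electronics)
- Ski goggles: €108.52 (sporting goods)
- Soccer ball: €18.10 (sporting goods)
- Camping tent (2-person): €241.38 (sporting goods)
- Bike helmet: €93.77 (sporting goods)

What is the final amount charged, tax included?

€894.16

Umbrella €19.56: all other goods → 5.25% → €1.03
External SSD (1 TB) €148.26: consumer electronics → 3.25% → €4.82
Stainless water bottle €21.22: all other goods → 5.25% → €1.11
Mechanical keyboard €75.16: consumer electronics → 3.25% → €2.44
Webcam €124.57: consumer electronics → 3.25% → €4.05
Ski goggles €108.52: sporting goods → 5.75% → €6.24
Soccer ball €18.10: sporting goods → 5.75% → €1.04
Camping tent (2-person) €241.38: sporting goods → 5.75% + 1.5% surcharge = 7.25% → €17.50
Bike helmet €93.77: sporting goods → 5.75% → €5.39
Subtotal = €850.54; tax = €43.62; total due = €894.16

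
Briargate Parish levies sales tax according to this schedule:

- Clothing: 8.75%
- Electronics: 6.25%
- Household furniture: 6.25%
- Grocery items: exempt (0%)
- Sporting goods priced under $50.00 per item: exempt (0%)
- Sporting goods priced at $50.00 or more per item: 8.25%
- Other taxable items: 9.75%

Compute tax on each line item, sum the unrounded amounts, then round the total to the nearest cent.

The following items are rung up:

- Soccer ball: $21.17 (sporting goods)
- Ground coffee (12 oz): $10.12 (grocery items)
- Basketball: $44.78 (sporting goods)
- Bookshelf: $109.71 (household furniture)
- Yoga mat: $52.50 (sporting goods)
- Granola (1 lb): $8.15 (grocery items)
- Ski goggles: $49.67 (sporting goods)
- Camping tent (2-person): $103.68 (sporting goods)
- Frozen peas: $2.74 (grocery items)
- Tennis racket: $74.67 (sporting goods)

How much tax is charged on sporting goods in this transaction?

Soccer ball $21.17: sporting goods, under $50.00 → 0% → $0.00
Basketball $44.78: sporting goods, under $50.00 → 0% → $0.00
Yoga mat $52.50: sporting goods, $50.00 or more → 8.25% → $4.33125
Ski goggles $49.67: sporting goods, under $50.00 → 0% → $0.00
Camping tent (2-person) $103.68: sporting goods, $50.00 or more → 8.25% → $8.5536
Tennis racket $74.67: sporting goods, $50.00 or more → 8.25% → $6.160275
Tax on sporting goods: unrounded sum = $19.045125 → $19.05

$19.05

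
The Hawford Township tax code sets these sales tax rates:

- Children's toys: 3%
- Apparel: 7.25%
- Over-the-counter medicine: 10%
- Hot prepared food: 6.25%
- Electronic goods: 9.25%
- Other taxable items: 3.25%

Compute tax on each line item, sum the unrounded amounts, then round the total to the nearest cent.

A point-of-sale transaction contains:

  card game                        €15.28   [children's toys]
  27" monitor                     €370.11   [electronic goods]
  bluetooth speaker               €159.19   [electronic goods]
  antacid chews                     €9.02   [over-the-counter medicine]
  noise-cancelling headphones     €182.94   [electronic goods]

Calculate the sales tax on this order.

Card game €15.28: children's toys → 3% → €0.4584
27" monitor €370.11: electronic goods → 9.25% → €34.235175
Bluetooth speaker €159.19: electronic goods → 9.25% → €14.725075
Antacid chews €9.02: over-the-counter medicine → 10% → €0.902
Noise-cancelling headphones €182.94: electronic goods → 9.25% → €16.92195
Unrounded tax sum = €67.2426 → €67.24

€67.24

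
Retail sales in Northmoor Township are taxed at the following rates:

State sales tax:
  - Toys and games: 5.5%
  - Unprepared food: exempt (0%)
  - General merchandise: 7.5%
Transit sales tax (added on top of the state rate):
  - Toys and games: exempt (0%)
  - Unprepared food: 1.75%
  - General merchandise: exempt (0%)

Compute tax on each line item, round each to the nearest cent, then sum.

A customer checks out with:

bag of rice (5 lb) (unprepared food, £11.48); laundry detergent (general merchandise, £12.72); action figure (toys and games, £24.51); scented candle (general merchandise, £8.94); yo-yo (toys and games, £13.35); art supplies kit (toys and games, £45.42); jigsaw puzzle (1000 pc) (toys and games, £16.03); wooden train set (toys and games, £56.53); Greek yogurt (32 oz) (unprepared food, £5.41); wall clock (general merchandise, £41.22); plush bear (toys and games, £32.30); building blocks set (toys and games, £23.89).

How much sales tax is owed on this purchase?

Bag of rice (5 lb) £11.48: unprepared food → 0% + 1.75% transit = 1.75% → £0.20
Laundry detergent £12.72: general merchandise → 7.5% + 0% transit = 7.5% → £0.95
Action figure £24.51: toys and games → 5.5% + 0% transit = 5.5% → £1.35
Scented candle £8.94: general merchandise → 7.5% + 0% transit = 7.5% → £0.67
Yo-yo £13.35: toys and games → 5.5% + 0% transit = 5.5% → £0.73
Art supplies kit £45.42: toys and games → 5.5% + 0% transit = 5.5% → £2.50
Jigsaw puzzle (1000 pc) £16.03: toys and games → 5.5% + 0% transit = 5.5% → £0.88
Wooden train set £56.53: toys and games → 5.5% + 0% transit = 5.5% → £3.11
Greek yogurt (32 oz) £5.41: unprepared food → 0% + 1.75% transit = 1.75% → £0.09
Wall clock £41.22: general merchandise → 7.5% + 0% transit = 7.5% → £3.09
Plush bear £32.30: toys and games → 5.5% + 0% transit = 5.5% → £1.78
Building blocks set £23.89: toys and games → 5.5% + 0% transit = 5.5% → £1.31
Total tax = £0.20 + £0.95 + £1.35 + £0.67 + £0.73 + £2.50 + £0.88 + £3.11 + £0.09 + £3.09 + £1.78 + £1.31 = £16.66

£16.66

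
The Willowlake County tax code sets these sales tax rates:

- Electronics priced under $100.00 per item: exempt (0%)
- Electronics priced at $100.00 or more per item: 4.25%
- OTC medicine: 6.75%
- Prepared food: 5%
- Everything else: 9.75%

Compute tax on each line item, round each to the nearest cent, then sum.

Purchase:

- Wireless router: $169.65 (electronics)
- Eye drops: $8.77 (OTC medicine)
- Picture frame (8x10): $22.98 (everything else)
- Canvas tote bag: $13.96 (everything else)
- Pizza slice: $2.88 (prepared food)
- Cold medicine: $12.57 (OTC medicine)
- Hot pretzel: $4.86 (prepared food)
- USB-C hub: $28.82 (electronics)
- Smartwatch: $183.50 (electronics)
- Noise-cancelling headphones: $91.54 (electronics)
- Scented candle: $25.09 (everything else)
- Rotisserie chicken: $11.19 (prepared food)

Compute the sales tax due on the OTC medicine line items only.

Eye drops $8.77: OTC medicine → 6.75% → $0.59
Cold medicine $12.57: OTC medicine → 6.75% → $0.85
Tax on OTC medicine = $0.59 + $0.85 = $1.44

$1.44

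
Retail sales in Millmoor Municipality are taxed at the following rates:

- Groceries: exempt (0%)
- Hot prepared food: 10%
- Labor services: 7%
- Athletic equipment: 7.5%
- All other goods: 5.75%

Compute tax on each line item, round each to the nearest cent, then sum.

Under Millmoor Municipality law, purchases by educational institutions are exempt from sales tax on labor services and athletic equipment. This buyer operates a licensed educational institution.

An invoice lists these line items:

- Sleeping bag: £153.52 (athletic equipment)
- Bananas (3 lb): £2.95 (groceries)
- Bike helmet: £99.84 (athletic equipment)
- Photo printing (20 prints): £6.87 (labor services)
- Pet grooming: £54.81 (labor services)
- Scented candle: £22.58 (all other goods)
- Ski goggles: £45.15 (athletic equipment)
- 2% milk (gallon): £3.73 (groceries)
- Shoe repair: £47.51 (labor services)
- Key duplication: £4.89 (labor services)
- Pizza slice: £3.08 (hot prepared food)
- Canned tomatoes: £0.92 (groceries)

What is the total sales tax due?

Sleeping bag £153.52: athletic equipment, buyer-exempt → 0% → £0.00
Bananas (3 lb) £2.95: groceries → 0% → £0.00
Bike helmet £99.84: athletic equipment, buyer-exempt → 0% → £0.00
Photo printing (20 prints) £6.87: labor services, buyer-exempt → 0% → £0.00
Pet grooming £54.81: labor services, buyer-exempt → 0% → £0.00
Scented candle £22.58: all other goods → 5.75% → £1.30
Ski goggles £45.15: athletic equipment, buyer-exempt → 0% → £0.00
2% milk (gallon) £3.73: groceries → 0% → £0.00
Shoe repair £47.51: labor services, buyer-exempt → 0% → £0.00
Key duplication £4.89: labor services, buyer-exempt → 0% → £0.00
Pizza slice £3.08: hot prepared food → 10% → £0.31
Canned tomatoes £0.92: groceries → 0% → £0.00
Total tax = £1.30 + £0.31 = £1.61

£1.61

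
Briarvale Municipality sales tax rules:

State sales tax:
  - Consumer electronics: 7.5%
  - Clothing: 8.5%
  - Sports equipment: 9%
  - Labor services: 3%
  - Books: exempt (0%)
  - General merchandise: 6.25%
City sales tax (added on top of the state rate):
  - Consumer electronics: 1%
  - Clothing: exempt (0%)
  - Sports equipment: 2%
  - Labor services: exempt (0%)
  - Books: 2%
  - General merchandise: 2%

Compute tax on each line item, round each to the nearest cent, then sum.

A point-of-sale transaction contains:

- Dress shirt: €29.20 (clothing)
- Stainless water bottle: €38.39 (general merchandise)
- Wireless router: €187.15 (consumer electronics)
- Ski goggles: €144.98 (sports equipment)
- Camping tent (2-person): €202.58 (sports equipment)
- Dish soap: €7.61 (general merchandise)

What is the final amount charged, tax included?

€670.33

Dress shirt €29.20: clothing → 8.5% + 0% city = 8.5% → €2.48
Stainless water bottle €38.39: general merchandise → 6.25% + 2% city = 8.25% → €3.17
Wireless router €187.15: consumer electronics → 7.5% + 1% city = 8.5% → €15.91
Ski goggles €144.98: sports equipment → 9% + 2% city = 11% → €15.95
Camping tent (2-person) €202.58: sports equipment → 9% + 2% city = 11% → €22.28
Dish soap €7.61: general merchandise → 6.25% + 2% city = 8.25% → €0.63
Subtotal = €609.91; tax = €60.42; total due = €670.33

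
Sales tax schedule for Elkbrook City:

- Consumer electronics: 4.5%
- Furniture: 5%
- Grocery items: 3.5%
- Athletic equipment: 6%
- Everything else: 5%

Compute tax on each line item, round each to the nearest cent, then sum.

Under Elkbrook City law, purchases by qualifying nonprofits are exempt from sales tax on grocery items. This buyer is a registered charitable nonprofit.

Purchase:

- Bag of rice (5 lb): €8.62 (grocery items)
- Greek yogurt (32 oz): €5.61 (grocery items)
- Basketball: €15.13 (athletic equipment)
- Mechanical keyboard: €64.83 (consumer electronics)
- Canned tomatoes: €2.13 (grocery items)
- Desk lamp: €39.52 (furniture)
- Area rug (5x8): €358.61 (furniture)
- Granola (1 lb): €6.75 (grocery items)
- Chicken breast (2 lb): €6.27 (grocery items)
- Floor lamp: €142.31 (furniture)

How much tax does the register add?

Bag of rice (5 lb) €8.62: grocery items, buyer-exempt → 0% → €0.00
Greek yogurt (32 oz) €5.61: grocery items, buyer-exempt → 0% → €0.00
Basketball €15.13: athletic equipment → 6% → €0.91
Mechanical keyboard €64.83: consumer electronics → 4.5% → €2.92
Canned tomatoes €2.13: grocery items, buyer-exempt → 0% → €0.00
Desk lamp €39.52: furniture → 5% → €1.98
Area rug (5x8) €358.61: furniture → 5% → €17.93
Granola (1 lb) €6.75: grocery items, buyer-exempt → 0% → €0.00
Chicken breast (2 lb) €6.27: grocery items, buyer-exempt → 0% → €0.00
Floor lamp €142.31: furniture → 5% → €7.12
Total tax = €0.91 + €2.92 + €1.98 + €17.93 + €7.12 = €30.86

€30.86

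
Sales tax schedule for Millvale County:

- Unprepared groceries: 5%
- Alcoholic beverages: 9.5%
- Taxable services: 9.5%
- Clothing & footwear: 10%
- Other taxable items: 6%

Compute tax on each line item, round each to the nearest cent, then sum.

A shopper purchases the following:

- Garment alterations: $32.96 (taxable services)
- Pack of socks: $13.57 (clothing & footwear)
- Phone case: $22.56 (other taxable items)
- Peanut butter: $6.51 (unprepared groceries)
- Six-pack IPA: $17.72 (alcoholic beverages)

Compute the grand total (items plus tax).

Garment alterations $32.96: taxable services → 9.5% → $3.13
Pack of socks $13.57: clothing & footwear → 10% → $1.36
Phone case $22.56: other taxable items → 6% → $1.35
Peanut butter $6.51: unprepared groceries → 5% → $0.33
Six-pack IPA $17.72: alcoholic beverages → 9.5% → $1.68
Subtotal = $93.32; tax = $7.85; total due = $101.17

$101.17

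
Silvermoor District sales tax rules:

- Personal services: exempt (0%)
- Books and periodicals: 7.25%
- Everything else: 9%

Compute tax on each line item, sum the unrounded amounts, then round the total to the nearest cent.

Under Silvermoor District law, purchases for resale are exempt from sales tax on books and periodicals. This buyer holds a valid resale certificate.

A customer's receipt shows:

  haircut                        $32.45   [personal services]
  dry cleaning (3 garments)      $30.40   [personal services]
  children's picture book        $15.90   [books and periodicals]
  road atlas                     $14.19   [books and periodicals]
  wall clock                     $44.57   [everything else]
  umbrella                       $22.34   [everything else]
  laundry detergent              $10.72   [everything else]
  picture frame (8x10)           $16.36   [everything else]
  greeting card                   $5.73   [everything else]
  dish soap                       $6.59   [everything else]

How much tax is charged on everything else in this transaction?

Wall clock $44.57: everything else → 9% → $4.0113
Umbrella $22.34: everything else → 9% → $2.0106
Laundry detergent $10.72: everything else → 9% → $0.9648
Picture frame (8x10) $16.36: everything else → 9% → $1.4724
Greeting card $5.73: everything else → 9% → $0.5157
Dish soap $6.59: everything else → 9% → $0.5931
Tax on everything else: unrounded sum = $9.5679 → $9.57

$9.57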